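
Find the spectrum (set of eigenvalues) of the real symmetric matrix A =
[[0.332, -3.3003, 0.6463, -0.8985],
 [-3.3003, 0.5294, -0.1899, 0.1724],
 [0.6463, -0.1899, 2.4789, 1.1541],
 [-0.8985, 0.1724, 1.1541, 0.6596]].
sigma(A) ≈ {-3, 0, 3, 4}

A is real symmetric, so its spectrum consists of real eigenvalues. Expanding the characteristic polynomial of the displayed matrix gives
  det(λ I - A) = p(λ) = λ^4 + (-4)λ^3 + (-9)λ^2 + (36)λ + (0).
Solving p(λ) = 0 yields eigenvalues ≈ -3, 0, 3, 4. (A is shown rounded to 4 decimals, so these recover the underlying integer eigenvalues to within that precision.)
Verification: the trace of A = 4 equals the sum of eigenvalues 4, and det(A) ≈ 0.0001 matches the eigenvalue product 0.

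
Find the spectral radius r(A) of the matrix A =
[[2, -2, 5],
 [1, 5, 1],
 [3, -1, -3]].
r(A) ≈ 5.1063

The eigenvalues of A are the roots of its characteristic polynomial. With M = A (coefficients from the trace, the sum of principal 2x2 minors, and det A):
  p(λ) = det(λ I - M) = λ^3 - 4λ^2 - 23λ + 120.
No integer candidate from the rational root theorem (±divisors of 120) is a root, so the roots are irrational. The cubic discriminant is Δ = -102228 < 0, so there is one real root and a complex-conjugate pair. p(-6) = -102 and p(-5) = 10 have opposite signs, so a root lies in (-6, -5); Newton's method refines it to λ ≈ -5.1063. Dividing out (λ - (-5.1063)) leaves approximately λ^2 - 9.1063λ + 23.5002. For λ^2 - 9.1063λ + 23.5002 the discriminant is -11.0751. It is negative, so the remaining roots are the complex-conjugate pair λ ≈ 4.5532 ± 1.664i. Their product equals the constant term, so |λ|^2 ≈ 23.5002 and |λ| ≈ 4.8477.
Thus the eigenvalues (to 4 decimals) are -5.1063 (modulus 5.1063); 4.5532 ± 1.664i (modulus 4.8477). The spectral radius is the largest modulus: r(A) ≈ 5.1063. (Cross-check: r(A) ≤ ||A||_2 ≈ 6; equality holds whenever A is normal, though it can also hold for some non-normal A.)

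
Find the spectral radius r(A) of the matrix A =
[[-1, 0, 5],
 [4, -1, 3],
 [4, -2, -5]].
r(A) ≈ 7.88

The eigenvalues of A are the roots of its characteristic polynomial. With M = A (coefficients from the trace, the sum of principal 2x2 minors, and det A):
  p(λ) = det(λ I - M) = λ^3 + 7λ^2 - 3λ + 31.
No integer candidate from the rational root theorem (±divisors of 31) is a root, so the roots are irrational. The cubic discriminant is Δ = -79648 < 0, so there is one real root and a complex-conjugate pair. p(-8) = -9 and p(-7) = 52 have opposite signs, so a root lies in (-8, -7); Newton's method refines it to λ ≈ -7.88. Dividing out (λ - (-7.88)) leaves approximately λ^2 - 0.88λ + 3.934. For λ^2 - 0.88λ + 3.934 the discriminant is -14.9618. It is negative, so the remaining roots are the complex-conjugate pair λ ≈ 0.44 ± 1.934i. Their product equals the constant term, so |λ|^2 ≈ 3.934 and |λ| ≈ 1.9834.
Thus the eigenvalues (to 4 decimals) are -7.88 (modulus 7.88); 0.44 ± 1.934i (modulus 1.9834). The spectral radius is the largest modulus: r(A) ≈ 7.88. (Cross-check: r(A) ≤ ||A||_2 ≈ 8.1509; equality holds whenever A is normal, though it can also hold for some non-normal A.)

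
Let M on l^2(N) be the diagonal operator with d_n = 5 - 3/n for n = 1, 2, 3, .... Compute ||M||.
||M|| = 5

For a diagonal operator on l^2 with entries d_n, ||M|| = sup_n |d_n|. Here d_1 = 2, d_2 = 7/2, ..., and d_n = 5 - 3/n increases monotonically toward 5. All terms lie in [2, 5), so |d_n| = d_n and the supremum is the limit 5, which is not attained by any individual d_n. Hence ||M|| = 5.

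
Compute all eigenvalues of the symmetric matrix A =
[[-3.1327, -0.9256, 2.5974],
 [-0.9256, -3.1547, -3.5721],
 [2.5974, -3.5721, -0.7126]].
sigma(A) ≈ {-6, -4, 3}

A is real symmetric, so its spectrum consists of real eigenvalues. Expanding the characteristic polynomial of the displayed matrix gives
  det(λ I - A) = p(λ) = λ^3 + (7)λ^2 + (-6)λ + (-72).
Solving p(λ) = 0 yields eigenvalues ≈ -6, -4, 3. (A is shown rounded to 4 decimals, so these recover the underlying integer eigenvalues to within that precision.)
Verification: the trace of A = -7 equals the sum of eigenvalues -7, and det(A) ≈ 71.9999 matches the eigenvalue product 72.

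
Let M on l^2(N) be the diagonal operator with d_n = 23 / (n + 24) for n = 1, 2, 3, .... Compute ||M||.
||M|| = 23/25 (attained at n = 1)

For M diagonal, ||M|| = sup_n |d_n| = sup_n 23/(n + 24). This is positive and strictly decreasing in n, so the supremum is attained at n = 1: d_1 = 23/(1 + 24) = 23/25. Hence ||M|| = 23/25.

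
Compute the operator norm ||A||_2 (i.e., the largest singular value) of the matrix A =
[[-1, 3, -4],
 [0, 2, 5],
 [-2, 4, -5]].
||A||_2 ≈ 8.9584 (= sqrt(largest eigenvalue of A^T A))

||A||_2 = sigma_max(A) = sqrt(lambda_max(A^T A)). Form the symmetric matrix M = A^T A =
[[5, -11, 14],
 [-11, 29, -22],
 [14, -22, 66]].
Its characteristic polynomial (trace, sum of principal 2x2 minors, determinant of M give the coefficients) is
  p(λ) = det(λ I - M) = λ^3 - 100λ^2 + 1588λ - 256.
No integer candidate from the rational root theorem (±divisors of 256) is a root, so the roots are irrational. The cubic discriminant is Δ = 8905303040 > 0, so there are three distinct real roots. p(0) = -256 and p(1) = 1233 have opposite signs, so a root lies in (0, 1); Newton's method refines it to λ ≈ 0.1629. p(19) = 675 and p(20) = -496 have opposite signs, so a root lies in (19, 20); Newton's method refines it to λ ≈ 19.585. p(80) = -1216 and p(81) = 3713 have opposite signs, so a root lies in (80, 81); Newton's method refines it to λ ≈ 80.2521. Check (Vieta): the three roots sum to 100, matching tr M = 100.
So the eigenvalues of A^T A are ≈ 0.1629, 19.585, 80.2521 (all ≥ 0, as they must be for A^T A). The largest is λ_max ≈ 80.2521, hence ||A||_2 = sqrt(λ_max) ≈ 8.9584.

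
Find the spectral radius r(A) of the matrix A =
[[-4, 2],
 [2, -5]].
r(A) = (9 + sqrt(17))/2 ≈ 6.5616

The eigenvalues of A are the roots of its characteristic polynomial. With M = A (coefficients from the trace and determinant):
  p(λ) = det(λ I - M) = λ^2 + 9λ + 16.
For λ^2 + 9λ + 16 the discriminant is 17. It is nonnegative but not a perfect square, so the roots are real and irrational: λ = (-9 ± sqrt(17))/2 ≈ -2.4384, -6.5616.
Thus the eigenvalues (to 4 decimals) are -2.4384 (modulus 2.4384); -6.5616 (modulus 6.5616). The spectral radius is the largest modulus: r(A) = (9 + sqrt(17))/2 ≈ 6.5616. (Cross-check: r(A) ≤ ||A||_2 ≈ 6.5616; equality holds whenever A is normal, though it can also hold for some non-normal A.)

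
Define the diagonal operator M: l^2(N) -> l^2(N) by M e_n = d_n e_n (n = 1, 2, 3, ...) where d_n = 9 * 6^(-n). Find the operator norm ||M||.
||M|| = 3/2 (attained at n = 1)

For M diagonal, ||M|| = sup_n |d_n|. The sequence d_n = 9 * 6^(-n) is positive and strictly decreasing (ratio 6^(-1) < 1), so the supremum is d_1 = 9/6 = 3/2. Hence ||M|| = 3/2.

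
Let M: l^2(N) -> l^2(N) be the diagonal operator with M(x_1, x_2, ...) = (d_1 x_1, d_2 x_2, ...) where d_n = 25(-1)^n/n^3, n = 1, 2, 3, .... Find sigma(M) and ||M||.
sigma(M) = {25(-1)^n/n^3 : n ≥ 1} ∪ {0}; ||M|| = 25

A bounded diagonal operator on l^2 with diagonal entries d_n has spectrum equal to the closure of {d_n : n ≥ 1}: every d_n is an eigenvalue (with eigenvector e_n), so {d_n} ⊂ sigma(M); the spectrum is closed, so its closure is too; and for lambda not in the closure, (M - lambda I) has bounded inverse (the diagonal entries 1/(d_n - lambda) are bounded). For our sequence d_n = 25(-1)^n/n^3, n = 1, 2, 3, ...:
  - {d_n} = {25(-1)^n/n^3 : n ≥ 1}; the only limit point is 0
  - closure = {25(-1)^n/n^3 : n ≥ 1} ∪ {0}
For the norm: a diagonal operator has ||M|| = sup_n |d_n|. Here |d_n| = 25/n^3 is decreasing, so sup_n |d_n| = |d_1| = 25. So ||M|| = 25.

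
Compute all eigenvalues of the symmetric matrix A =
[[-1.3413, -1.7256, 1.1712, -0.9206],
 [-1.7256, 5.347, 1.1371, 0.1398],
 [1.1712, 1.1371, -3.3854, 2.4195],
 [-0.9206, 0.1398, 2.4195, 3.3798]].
sigma(A) ≈ {-5, -1, 4, 6}

A is real symmetric, so its spectrum consists of real eigenvalues. Expanding the characteristic polynomial of the displayed matrix gives
  det(λ I - A) = p(λ) = λ^4 + (-4)λ^3 + (-31)λ^2 + (94.0023)λ + (119.9965).
Solving p(λ) = 0 yields eigenvalues ≈ -5, -1, 4, 6. (A is shown rounded to 4 decimals, so these recover the underlying integer eigenvalues to within that precision.)
Verification: the trace of A = 4 equals the sum of eigenvalues 4, and det(A) ≈ 119.9965 matches the eigenvalue product 120.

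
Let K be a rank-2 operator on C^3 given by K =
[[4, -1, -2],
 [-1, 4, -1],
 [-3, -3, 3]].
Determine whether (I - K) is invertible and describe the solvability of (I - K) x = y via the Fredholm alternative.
(I - K) is invertible (det(I - K) = 20 ≠ 0), so for every y in C^3 the equation (I - K) x = y has a unique solution.

K has rank 2 and factors as K = U V^T = u1 v1^T + u2 v2^T with u1 = (-1, 1, 0), v1 = (-3, 2, 1), u2 = (-1, -2, 3), v2 = (-1, -1, 1) (multiplying out reproduces the displayed K). The nonzero eigenvalues of U V^T coincide with those of the 2 x 2 matrix G = V^T U = [[v1·u1, v1·u2], [v2·u1, v2·u2]] = [[5, 2], [0, 6]], and by the Sylvester determinant identity det(I_3 - U V^T) = det(I_2 - V^T U) = det([[-4, -2], [0, -5]]) = (-4)(-5) - (-2)(0) = 20. (Direct check: I - K =
[[-3, 1, 2],
 [1, -3, 1],
 [3, 3, -2]]
has determinant 20.) The finite-dimensional Fredholm alternative says: either (I - K) is invertible, or ker(I - K) ≠ {0} and then range(I - K) = ker((I - K)^*)^⊥, with dim ker(I - K) = dim ker((I - K)^*). Since det(I - K) ≠ 0, 1 is not an eigenvalue of K and ker(I - K) = {0}, so we are in the first case: for every y there is a unique x = (I - K)^(-1) y. (Explicitly, by the Woodbury identity, (I - U V^T)^(-1) = I + U (I_2 - G)^(-1) V^T.)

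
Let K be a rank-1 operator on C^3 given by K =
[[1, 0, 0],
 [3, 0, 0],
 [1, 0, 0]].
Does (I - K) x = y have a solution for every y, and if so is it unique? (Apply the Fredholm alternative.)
(I - K) is singular (det(I - K) = 0, i.e. 1 ∈ sigma(K)). (I - K) x = y is solvable iff y ⊥ ker((I - K)^*) = span{(1, 0, 0)}, i.e. iff y_1 = 0. When solvable, the solutions are x = y + c·(1, 3, 1), c arbitrary (ker(I - K) = span{(1, 3, 1)}, dimension 1).

K has rank 1, so it is an outer product K = u v^T: every row of K is a multiple of one row vector. Reading off the entries, u = (1, 3, 1) and v = (1, 0, 0) (row i of K equals u_i·v^T). A rank-one matrix u v^T satisfies K u = u (v·u) and kills the (2)-dimensional subspace v^⊥, so its characteristic polynomial is lambda^2 (lambda - v·u) with v·u = tr K = 1. Hence the eigenvalues of I - K are 1 (multiplicity 2) and 1 - (1) = 0, so det(I - K) = 0. (Direct check: I - K =
[[0, 0, 0],
 [-3, 1, 0],
 [-1, 0, 1]]
has determinant 0.) So 1 is an eigenvalue of K and (I - K) is not invertible. The finite-dimensional Fredholm alternative says: either (I - K) is invertible, or ker(I - K) ≠ {0} and then range(I - K) = ker((I - K)^*)^⊥, with dim ker(I - K) = dim ker((I - K)^*). We are in the second case, so we need both kernels. Kernel of I - K: (I - K) u = u - u (v·u) = u - u = 0, so ker(I - K) = span{u} = span{(1, 3, 1)} (it is exactly 1-dimensional because rank(I - K) = 2). Kernel of the adjoint: K is real, so (I - K)^* = I - K^T = I - v u^T, and (I - v u^T) v = v - v (u·v) = 0; hence ker((I - K)^*) = span{v} = span{(1, 0, 0)}. Therefore (I - K) x = y is solvable iff <y, v> = 0, i.e. iff y_1 = 0. When this holds, K y = u (v·y) = 0, so (I - K) y = y and x = y is a particular solution; the full solution set is the line x = y + c·u = y + c·(1, 3, 1), c ∈ C.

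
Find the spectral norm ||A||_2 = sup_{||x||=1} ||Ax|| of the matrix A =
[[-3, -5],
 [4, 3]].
||A||_2 = sqrt((59 + sqrt(2997))/2) ≈ 7.5414 (= sqrt(largest eigenvalue of A^T A))

||A||_2 = sigma_max(A) = sqrt(lambda_max(A^T A)). Form the symmetric matrix M = A^T A =
[[25, 27],
 [27, 34]].
Its characteristic polynomial (trace, determinant of M give the coefficients) is
  p(λ) = det(λ I - M) = λ^2 - 59λ + 121.
For λ^2 - 59λ + 121 the discriminant is 2997. It is nonnegative but not a perfect square, so the roots are real and irrational: λ = (59 ± sqrt(2997))/2 ≈ 56.8724, 2.1276.
So the eigenvalues of A^T A are ≈ 2.1276, 56.8724 (all ≥ 0, as they must be for A^T A). The largest is λ_max = (59 + sqrt(2997))/2 ≈ 56.8724, hence ||A||_2 = sqrt(λ_max) = sqrt((59 + sqrt(2997))/2) ≈ 7.5414.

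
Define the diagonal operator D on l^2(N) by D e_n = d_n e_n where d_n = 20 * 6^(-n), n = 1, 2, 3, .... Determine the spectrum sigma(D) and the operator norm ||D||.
sigma(D) = {20 * 6^(-n) : n ≥ 1} ∪ {0}; ||D|| = 10/3

A bounded diagonal operator on l^2 with diagonal entries d_n has spectrum equal to the closure of {d_n : n ≥ 1}: every d_n is an eigenvalue (with eigenvector e_n), so {d_n} ⊂ sigma(D); the spectrum is closed, so its closure is too; and for lambda not in the closure, (D - lambda I) has bounded inverse (the diagonal entries 1/(d_n - lambda) are bounded). For our sequence d_n = 20 * 6^(-n), n = 1, 2, 3, ...:
  - {d_n} = {20 * 6^(-n) : n ≥ 1}; the only limit point is 0
  - closure = {20 * 6^(-n) : n ≥ 1} ∪ {0}
For the norm: a diagonal operator has ||D|| = sup_n |d_n|. Here d_n = 20 * 6^(-n) is positive and decreasing, so sup_n |d_n| = d_1 = 20/6 = 10/3. So ||D|| = 10/3.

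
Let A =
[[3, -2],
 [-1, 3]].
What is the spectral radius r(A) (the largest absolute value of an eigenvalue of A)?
r(A) = (6 + sqrt(8))/2 ≈ 4.4142

The eigenvalues of A are the roots of its characteristic polynomial. With M = A (coefficients from the trace and determinant):
  p(λ) = det(λ I - M) = λ^2 - 6λ + 7.
For λ^2 - 6λ + 7 the discriminant is 8. It is nonnegative but not a perfect square, so the roots are real and irrational: λ = (6 ± sqrt(8))/2 ≈ 4.4142, 1.5858.
Thus the eigenvalues (to 4 decimals) are 4.4142 (modulus 4.4142); 1.5858 (modulus 1.5858). The spectral radius is the largest modulus: r(A) = (6 + sqrt(8))/2 ≈ 4.4142. (Cross-check: r(A) ≤ ||A||_2 ≈ 4.5414; equality holds whenever A is normal, though it can also hold for some non-normal A.)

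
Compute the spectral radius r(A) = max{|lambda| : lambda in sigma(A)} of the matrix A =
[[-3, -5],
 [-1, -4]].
r(A) = (7 + sqrt(21))/2 ≈ 5.7913

The eigenvalues of A are the roots of its characteristic polynomial. With M = A (coefficients from the trace and determinant):
  p(λ) = det(λ I - M) = λ^2 + 7λ + 7.
For λ^2 + 7λ + 7 the discriminant is 21. It is nonnegative but not a perfect square, so the roots are real and irrational: λ = (-7 ± sqrt(21))/2 ≈ -1.2087, -5.7913.
Thus the eigenvalues (to 4 decimals) are -1.2087 (modulus 1.2087); -5.7913 (modulus 5.7913). The spectral radius is the largest modulus: r(A) = (7 + sqrt(21))/2 ≈ 5.7913. (Cross-check: r(A) ≤ ||A||_2 ≈ 7.0725; equality holds whenever A is normal, though it can also hold for some non-normal A.)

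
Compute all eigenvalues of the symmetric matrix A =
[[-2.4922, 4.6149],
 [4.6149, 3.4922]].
sigma(A) ≈ {-5, 6}

A is real symmetric, so its spectrum consists of real eigenvalues. Expanding the characteristic polynomial of the displayed matrix gives
  det(λ I - A) = p(λ) = λ^2 + (-1)λ + (-30).
Solving p(λ) = 0 yields eigenvalues ≈ -5, 6. (A is shown rounded to 4 decimals, so these recover the underlying integer eigenvalues to within that precision.)
Verification: the trace of A = 1 equals the sum of eigenvalues 1, and det(A) ≈ -30.0006 matches the eigenvalue product -30.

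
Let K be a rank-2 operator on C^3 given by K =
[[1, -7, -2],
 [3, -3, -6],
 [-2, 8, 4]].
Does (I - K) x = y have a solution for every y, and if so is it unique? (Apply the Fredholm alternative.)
(I - K) is invertible (det(I - K) = 53 ≠ 0), so for every y in C^3 the equation (I - K) x = y has a unique solution.

K has rank 2 and factors as K = U V^T = u1 v1^T + u2 v2^T with u1 = (-2, 3, 1), v1 = (0, 2, 0), u2 = (1, 3, -2), v2 = (1, -3, -2) (multiplying out reproduces the displayed K). The nonzero eigenvalues of U V^T coincide with those of the 2 x 2 matrix G = V^T U = [[v1·u1, v1·u2], [v2·u1, v2·u2]] = [[6, 6], [-13, -4]], and by the Sylvester determinant identity det(I_3 - U V^T) = det(I_2 - V^T U) = det([[-5, -6], [13, 5]]) = (-5)(5) - (-6)(13) = 53. (Direct check: I - K =
[[0, 7, 2],
 [-3, 4, 6],
 [2, -8, -3]]
has determinant 53.) The finite-dimensional Fredholm alternative says: either (I - K) is invertible, or ker(I - K) ≠ {0} and then range(I - K) = ker((I - K)^*)^⊥, with dim ker(I - K) = dim ker((I - K)^*). Since det(I - K) ≠ 0, 1 is not an eigenvalue of K and ker(I - K) = {0}, so we are in the first case: for every y there is a unique x = (I - K)^(-1) y. (Explicitly, by the Woodbury identity, (I - U V^T)^(-1) = I + U (I_2 - G)^(-1) V^T.)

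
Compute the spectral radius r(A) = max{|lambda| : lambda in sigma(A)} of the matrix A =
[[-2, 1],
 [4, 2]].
r(A) = sqrt(32)/2 ≈ 2.8284

The eigenvalues of A are the roots of its characteristic polynomial. With M = A (coefficients from the trace and determinant):
  p(λ) = det(λ I - M) = λ^2 - 8.
For λ^2 - 8 the discriminant is 32. It is nonnegative but not a perfect square, so the roots are real and irrational: λ = ± sqrt(32)/2 ≈ 2.8284, -2.8284.
Thus the eigenvalues (to 4 decimals) are 2.8284 (modulus 2.8284); -2.8284 (modulus 2.8284). The spectral radius is the largest modulus: r(A) = sqrt(32)/2 ≈ 2.8284. (Cross-check: r(A) ≤ ||A||_2 ≈ 4.7016; equality holds whenever A is normal, though it can also hold for some non-normal A.)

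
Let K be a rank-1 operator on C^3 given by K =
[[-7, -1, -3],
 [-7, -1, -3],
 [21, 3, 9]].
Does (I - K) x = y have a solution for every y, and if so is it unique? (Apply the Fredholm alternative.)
(I - K) is singular (det(I - K) = 0, i.e. 1 ∈ sigma(K)). (I - K) x = y is solvable iff y ⊥ ker((I - K)^*) = span{(-7, -1, -3)}, i.e. iff -7y_1 - y_2 - 3y_3 = 0. When solvable, the solutions are x = y + c·(1, 1, -3), c arbitrary (ker(I - K) = span{(1, 1, -3)}, dimension 1).

K has rank 1, so it is an outer product K = u v^T: every row of K is a multiple of one row vector. Reading off the entries, u = (1, 1, -3) and v = (-7, -1, -3) (row i of K equals u_i·v^T). A rank-one matrix u v^T satisfies K u = u (v·u) and kills the (2)-dimensional subspace v^⊥, so its characteristic polynomial is lambda^2 (lambda - v·u) with v·u = tr K = 1. Hence the eigenvalues of I - K are 1 (multiplicity 2) and 1 - (1) = 0, so det(I - K) = 0. (Direct check: I - K =
[[8, 1, 3],
 [7, 2, 3],
 [-21, -3, -8]]
has determinant 0.) So 1 is an eigenvalue of K and (I - K) is not invertible. The finite-dimensional Fredholm alternative says: either (I - K) is invertible, or ker(I - K) ≠ {0} and then range(I - K) = ker((I - K)^*)^⊥, with dim ker(I - K) = dim ker((I - K)^*). We are in the second case, so we need both kernels. Kernel of I - K: (I - K) u = u - u (v·u) = u - u = 0, so ker(I - K) = span{u} = span{(1, 1, -3)} (it is exactly 1-dimensional because rank(I - K) = 2). Kernel of the adjoint: K is real, so (I - K)^* = I - K^T = I - v u^T, and (I - v u^T) v = v - v (u·v) = 0; hence ker((I - K)^*) = span{v} = span{(-7, -1, -3)}. Therefore (I - K) x = y is solvable iff <y, v> = 0, i.e. iff -7y_1 - y_2 - 3y_3 = 0. When this holds, K y = u (v·y) = 0, so (I - K) y = y and x = y is a particular solution; the full solution set is the line x = y + c·u = y + c·(1, 1, -3), c ∈ C.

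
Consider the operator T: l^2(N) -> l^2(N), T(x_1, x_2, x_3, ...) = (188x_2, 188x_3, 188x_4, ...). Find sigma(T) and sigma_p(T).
sigma(T) = closed disk {z in C : |z| ≤ 188}; sigma_p(T) = open disk {z in C : |z| < 188}

Note T = 188·V where V is the unit left shift (V x)_k = x_{k+1}; so sigma(T) = 188·sigma(V) and ||T|| = 188||V||. ||T x||^2 = 35344sum_{k≥2} |x_k|^2 ≤ 35344||x||^2, with equality on {x : x_1 = 0}, so ||T|| = 188. For any lambda with |lambda| < 188, set r = lambda/188 (|r| < 1); the vector x = (1, r, r^2, ...) is in l^2 and satisfies T x = 188(r, r^2, ...) = lambda x, so lambda is an eigenvalue. On the boundary |lambda| = 188 the geometric series diverges, so no l^2 eigenvector exists, but these lambda lie in the approximate point spectrum. Hence sigma(T) is the closed disk of radius 188 and sigma_p(T) is the open disk.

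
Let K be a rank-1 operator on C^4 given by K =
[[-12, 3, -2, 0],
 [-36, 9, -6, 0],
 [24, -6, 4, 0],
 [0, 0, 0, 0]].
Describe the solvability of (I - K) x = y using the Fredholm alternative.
(I - K) is singular (det(I - K) = 0, i.e. 1 ∈ sigma(K)). (I - K) x = y is solvable iff y ⊥ ker((I - K)^*) = span{(-12, 3, -2, 0)}, i.e. iff -12y_1 + 3y_2 - 2y_3 = 0. When solvable, the solutions are x = y + c·(1, 3, -2, 0), c arbitrary (ker(I - K) = span{(1, 3, -2, 0)}, dimension 1).

K has rank 1, so it is an outer product K = u v^T: every row of K is a multiple of one row vector. Reading off the entries, u = (1, 3, -2, 0) and v = (-12, 3, -2, 0) (row i of K equals u_i·v^T). A rank-one matrix u v^T satisfies K u = u (v·u) and kills the (3)-dimensional subspace v^⊥, so its characteristic polynomial is lambda^3 (lambda - v·u) with v·u = tr K = 1. Hence the eigenvalues of I - K are 1 (multiplicity 3) and 1 - (1) = 0, so det(I - K) = 0. (Direct check: I - K =
[[13, -3, 2, 0],
 [36, -8, 6, 0],
 [-24, 6, -3, 0],
 [0, 0, 0, 1]]
has determinant 0.) So 1 is an eigenvalue of K and (I - K) is not invertible. The finite-dimensional Fredholm alternative says: either (I - K) is invertible, or ker(I - K) ≠ {0} and then range(I - K) = ker((I - K)^*)^⊥, with dim ker(I - K) = dim ker((I - K)^*). We are in the second case, so we need both kernels. Kernel of I - K: (I - K) u = u - u (v·u) = u - u = 0, so ker(I - K) = span{u} = span{(1, 3, -2, 0)} (it is exactly 1-dimensional because rank(I - K) = 3). Kernel of the adjoint: K is real, so (I - K)^* = I - K^T = I - v u^T, and (I - v u^T) v = v - v (u·v) = 0; hence ker((I - K)^*) = span{v} = span{(-12, 3, -2, 0)}. Therefore (I - K) x = y is solvable iff <y, v> = 0, i.e. iff -12y_1 + 3y_2 - 2y_3 = 0. When this holds, K y = u (v·y) = 0, so (I - K) y = y and x = y is a particular solution; the full solution set is the line x = y + c·u = y + c·(1, 3, -2, 0), c ∈ C.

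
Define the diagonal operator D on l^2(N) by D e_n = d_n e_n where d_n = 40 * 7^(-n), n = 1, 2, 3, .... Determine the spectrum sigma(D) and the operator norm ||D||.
sigma(D) = {40 * 7^(-n) : n ≥ 1} ∪ {0}; ||D|| = 40/7

A bounded diagonal operator on l^2 with diagonal entries d_n has spectrum equal to the closure of {d_n : n ≥ 1}: every d_n is an eigenvalue (with eigenvector e_n), so {d_n} ⊂ sigma(D); the spectrum is closed, so its closure is too; and for lambda not in the closure, (D - lambda I) has bounded inverse (the diagonal entries 1/(d_n - lambda) are bounded). For our sequence d_n = 40 * 7^(-n), n = 1, 2, 3, ...:
  - {d_n} = {40 * 7^(-n) : n ≥ 1}; the only limit point is 0
  - closure = {40 * 7^(-n) : n ≥ 1} ∪ {0}
For the norm: a diagonal operator has ||D|| = sup_n |d_n|. Here d_n = 40 * 7^(-n) is positive and decreasing, so sup_n |d_n| = d_1 = 40/7. So ||D|| = 40/7.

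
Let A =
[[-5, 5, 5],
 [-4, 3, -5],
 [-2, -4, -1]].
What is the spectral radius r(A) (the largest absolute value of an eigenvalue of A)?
r(A) ≈ 6.7379

The eigenvalues of A are the roots of its characteristic polynomial. With M = A (coefficients from the trace, the sum of principal 2x2 minors, and det A):
  p(λ) = det(λ I - M) = λ^3 + 3λ^2 - 3λ - 255.
No integer candidate from the rational root theorem (±divisors of 255) is a root, so the roots are irrational. The cubic discriminant is Δ = -1686636 < 0, so there is one real root and a complex-conjugate pair. p(5) = -70 and p(6) = 51 have opposite signs, so a root lies in (5, 6); Newton's method refines it to λ ≈ 5.6168. Dividing out (λ - (5.6168)) leaves approximately λ^2 + 8.6168λ + 45.3993. For λ^2 + 8.6168λ + 45.3993 the discriminant is -107.3473. It is negative, so the remaining roots are the complex-conjugate pair λ ≈ -4.3084 ± 5.1804i. Their product equals the constant term, so |λ|^2 ≈ 45.3993 and |λ| ≈ 6.7379.
Thus the eigenvalues (to 4 decimals) are 5.6168 (modulus 5.6168); -4.3084 ± 5.1804i (modulus 6.7379). The spectral radius is the largest modulus: r(A) ≈ 6.7379. (Cross-check: r(A) ≤ ||A||_2 ≈ 9.0392; equality holds whenever A is normal, though it can also hold for some non-normal A.)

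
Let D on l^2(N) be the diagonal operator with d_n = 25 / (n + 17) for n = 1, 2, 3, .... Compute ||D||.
||D|| = 25/18 (attained at n = 1)

For D diagonal, ||D|| = sup_n |d_n| = sup_n 25/(n + 17). This is positive and strictly decreasing in n, so the supremum is attained at n = 1: d_1 = 25/(1 + 17) = 25/18. Hence ||D|| = 25/18.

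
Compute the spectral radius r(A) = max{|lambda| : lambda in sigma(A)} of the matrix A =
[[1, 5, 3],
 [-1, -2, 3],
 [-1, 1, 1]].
r(A) ≈ 3.0072

The eigenvalues of A are the roots of its characteristic polynomial. With M = A (coefficients from the trace, the sum of principal 2x2 minors, and det A):
  p(λ) = det(λ I - M) = λ^3 + 2λ + 24.
No integer candidate from the rational root theorem (±divisors of 24) is a root, so the roots are irrational. The cubic discriminant is Δ = -15584 < 0, so there is one real root and a complex-conjugate pair. p(-3) = -9 and p(-2) = 12 have opposite signs, so a root lies in (-3, -2); Newton's method refines it to λ ≈ -2.6539. Dividing out (λ - (-2.6539)) leaves approximately λ^2 - 2.6539λ + 9.0433. For λ^2 - 2.6539λ + 9.0433 the discriminant is -29.1298. It is negative, so the remaining roots are the complex-conjugate pair λ ≈ 1.327 ± 2.6986i. Their product equals the constant term, so |λ|^2 ≈ 9.0433 and |λ| ≈ 3.0072.
Thus the eigenvalues (to 4 decimals) are -2.6539 (modulus 2.6539); 1.327 ± 2.6986i (modulus 3.0072). The spectral radius is the largest modulus: r(A) ≈ 3.0072. (Cross-check: r(A) ≤ ||A||_2 ≈ 6.0474; equality holds whenever A is normal, though it can also hold for some non-normal A.)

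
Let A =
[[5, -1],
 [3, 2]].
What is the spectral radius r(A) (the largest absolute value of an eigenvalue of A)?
r(A) = sqrt(13) ≈ 3.6056

The eigenvalues of A are the roots of its characteristic polynomial. With M = A (coefficients from the trace and determinant):
  p(λ) = det(λ I - M) = λ^2 - 7λ + 13.
For λ^2 - 7λ + 13 the discriminant is -3. It is negative, so the roots are the complex-conjugate pair λ = 7/2 ± (sqrt(3)/2) i ≈ 3.5 ± 0.866i. For a conjugate pair the product of the roots equals the constant term, so |λ|^2 = 13 and |λ| = sqrt(13) ≈ 3.6056.
Thus the eigenvalues (to 4 decimals) are 3.5 ± 0.866i (modulus 3.6056). The spectral radius is the largest modulus: r(A) = sqrt(13) ≈ 3.6056. (Cross-check: r(A) ≤ ||A||_2 ≈ 5.8339; equality holds whenever A is normal, though it can also hold for some non-normal A.)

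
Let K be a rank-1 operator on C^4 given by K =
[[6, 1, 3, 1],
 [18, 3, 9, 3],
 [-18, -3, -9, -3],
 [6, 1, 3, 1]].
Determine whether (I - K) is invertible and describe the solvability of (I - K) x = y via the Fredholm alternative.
(I - K) is singular (det(I - K) = 0, i.e. 1 ∈ sigma(K)). (I - K) x = y is solvable iff y ⊥ ker((I - K)^*) = span{(6, 1, 3, 1)}, i.e. iff 6y_1 + y_2 + 3y_3 + y_4 = 0. When solvable, the solutions are x = y + c·(1, 3, -3, 1), c arbitrary (ker(I - K) = span{(1, 3, -3, 1)}, dimension 1).

K has rank 1, so it is an outer product K = u v^T: every row of K is a multiple of one row vector. Reading off the entries, u = (1, 3, -3, 1) and v = (6, 1, 3, 1) (row i of K equals u_i·v^T). A rank-one matrix u v^T satisfies K u = u (v·u) and kills the (3)-dimensional subspace v^⊥, so its characteristic polynomial is lambda^3 (lambda - v·u) with v·u = tr K = 1. Hence the eigenvalues of I - K are 1 (multiplicity 3) and 1 - (1) = 0, so det(I - K) = 0. (Direct check: I - K =
[[-5, -1, -3, -1],
 [-18, -2, -9, -3],
 [18, 3, 10, 3],
 [-6, -1, -3, 0]]
has determinant 0.) So 1 is an eigenvalue of K and (I - K) is not invertible. The finite-dimensional Fredholm alternative says: either (I - K) is invertible, or ker(I - K) ≠ {0} and then range(I - K) = ker((I - K)^*)^⊥, with dim ker(I - K) = dim ker((I - K)^*). We are in the second case, so we need both kernels. Kernel of I - K: (I - K) u = u - u (v·u) = u - u = 0, so ker(I - K) = span{u} = span{(1, 3, -3, 1)} (it is exactly 1-dimensional because rank(I - K) = 3). Kernel of the adjoint: K is real, so (I - K)^* = I - K^T = I - v u^T, and (I - v u^T) v = v - v (u·v) = 0; hence ker((I - K)^*) = span{v} = span{(6, 1, 3, 1)}. Therefore (I - K) x = y is solvable iff <y, v> = 0, i.e. iff 6y_1 + y_2 + 3y_3 + y_4 = 0. When this holds, K y = u (v·y) = 0, so (I - K) y = y and x = y is a particular solution; the full solution set is the line x = y + c·u = y + c·(1, 3, -3, 1), c ∈ C.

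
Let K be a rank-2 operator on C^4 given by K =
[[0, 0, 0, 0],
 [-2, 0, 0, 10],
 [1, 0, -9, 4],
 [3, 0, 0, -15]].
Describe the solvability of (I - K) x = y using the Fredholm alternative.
(I - K) is invertible (det(I - K) = 160 ≠ 0), so for every y in C^4 the equation (I - K) x = y has a unique solution.

K has rank 2 and factors as K = U V^T = u1 v1^T + u2 v2^T with u1 = (0, -2, -2, 3), v1 = (0, 0, 3, -3), u2 = (0, -2, 1, 3), v2 = (1, 0, -3, -2) (multiplying out reproduces the displayed K). The nonzero eigenvalues of U V^T coincide with those of the 2 x 2 matrix G = V^T U = [[v1·u1, v1·u2], [v2·u1, v2·u2]] = [[-15, -6], [0, -9]], and by the Sylvester determinant identity det(I_4 - U V^T) = det(I_2 - V^T U) = det([[16, 6], [0, 10]]) = (16)(10) - (6)(0) = 160. (Direct check: I - K =
[[1, 0, 0, 0],
 [2, 1, 0, -10],
 [-1, 0, 10, -4],
 [-3, 0, 0, 16]]
has determinant 160.) The finite-dimensional Fredholm alternative says: either (I - K) is invertible, or ker(I - K) ≠ {0} and then range(I - K) = ker((I - K)^*)^⊥, with dim ker(I - K) = dim ker((I - K)^*). Since det(I - K) ≠ 0, 1 is not an eigenvalue of K and ker(I - K) = {0}, so we are in the first case: for every y there is a unique x = (I - K)^(-1) y. (Explicitly, by the Woodbury identity, (I - U V^T)^(-1) = I + U (I_2 - G)^(-1) V^T.)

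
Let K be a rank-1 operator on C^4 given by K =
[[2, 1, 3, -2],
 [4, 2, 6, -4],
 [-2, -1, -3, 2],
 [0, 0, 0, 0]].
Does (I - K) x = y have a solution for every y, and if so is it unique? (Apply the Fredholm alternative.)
(I - K) is singular (det(I - K) = 0, i.e. 1 ∈ sigma(K)). (I - K) x = y is solvable iff y ⊥ ker((I - K)^*) = span{(2, 1, 3, -2)}, i.e. iff 2y_1 + y_2 + 3y_3 - 2y_4 = 0. When solvable, the solutions are x = y + c·(1, 2, -1, 0), c arbitrary (ker(I - K) = span{(1, 2, -1, 0)}, dimension 1).

K has rank 1, so it is an outer product K = u v^T: every row of K is a multiple of one row vector. Reading off the entries, u = (1, 2, -1, 0) and v = (2, 1, 3, -2) (row i of K equals u_i·v^T). A rank-one matrix u v^T satisfies K u = u (v·u) and kills the (3)-dimensional subspace v^⊥, so its characteristic polynomial is lambda^3 (lambda - v·u) with v·u = tr K = 1. Hence the eigenvalues of I - K are 1 (multiplicity 3) and 1 - (1) = 0, so det(I - K) = 0. (Direct check: I - K =
[[-1, -1, -3, 2],
 [-4, -1, -6, 4],
 [2, 1, 4, -2],
 [0, 0, 0, 1]]
has determinant 0.) So 1 is an eigenvalue of K and (I - K) is not invertible. The finite-dimensional Fredholm alternative says: either (I - K) is invertible, or ker(I - K) ≠ {0} and then range(I - K) = ker((I - K)^*)^⊥, with dim ker(I - K) = dim ker((I - K)^*). We are in the second case, so we need both kernels. Kernel of I - K: (I - K) u = u - u (v·u) = u - u = 0, so ker(I - K) = span{u} = span{(1, 2, -1, 0)} (it is exactly 1-dimensional because rank(I - K) = 3). Kernel of the adjoint: K is real, so (I - K)^* = I - K^T = I - v u^T, and (I - v u^T) v = v - v (u·v) = 0; hence ker((I - K)^*) = span{v} = span{(2, 1, 3, -2)}. Therefore (I - K) x = y is solvable iff <y, v> = 0, i.e. iff 2y_1 + y_2 + 3y_3 - 2y_4 = 0. When this holds, K y = u (v·y) = 0, so (I - K) y = y and x = y is a particular solution; the full solution set is the line x = y + c·u = y + c·(1, 2, -1, 0), c ∈ C.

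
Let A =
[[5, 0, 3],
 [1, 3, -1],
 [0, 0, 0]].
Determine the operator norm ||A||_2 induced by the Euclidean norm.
||A||_2 = sqrt((45 + sqrt(545))/2) ≈ 5.8457 (= sqrt(largest eigenvalue of A^T A))

||A||_2 = sigma_max(A) = sqrt(lambda_max(A^T A)). Form the symmetric matrix M = A^T A =
[[26, 3, 14],
 [3, 9, -3],
 [14, -3, 10]].
Its characteristic polynomial (trace, sum of principal 2x2 minors, determinant of M give the coefficients) is
  p(λ) = det(λ I - M) = λ^3 - 45λ^2 + 370λ.
The constant term is 0, so λ = 0 is a root. Dividing out λ leaves p(λ) = λ(λ^2 - 45λ + 370). For λ^2 - 45λ + 370 the discriminant is 545. It is nonnegative but not a perfect square, so the roots are real and irrational: λ = (45 ± sqrt(545))/2 ≈ 34.1726, 10.8274.
So the eigenvalues of A^T A are ≈ 0, 10.8274, 34.1726 (all ≥ 0, as they must be for A^T A). The largest is λ_max = (45 + sqrt(545))/2 ≈ 34.1726, hence ||A||_2 = sqrt(λ_max) = sqrt((45 + sqrt(545))/2) ≈ 5.8457.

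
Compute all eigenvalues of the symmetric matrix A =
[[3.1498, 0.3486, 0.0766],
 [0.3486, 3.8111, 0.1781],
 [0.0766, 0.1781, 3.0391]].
sigma(A) ≈ {3, 4} (3 with multiplicity 2)

A is real symmetric, so its spectrum consists of real eigenvalues. Expanding the characteristic polynomial of the displayed matrix gives
  det(λ I - A) = p(λ) = λ^3 + (-10)λ^2 + (33)λ + (-36).
Solving p(λ) = 0 yields eigenvalues ≈ 3, 3, 4. (A is shown rounded to 4 decimals, so these recover the underlying integer eigenvalues to within that precision.)
Verification: the trace of A = 10 equals the sum of eigenvalues 10, and det(A) ≈ 35.9999 matches the eigenvalue product 36.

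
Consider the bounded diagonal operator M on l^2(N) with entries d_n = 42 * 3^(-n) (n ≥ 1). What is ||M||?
||M|| = 14 (attained at n = 1)

For M diagonal, ||M|| = sup_n |d_n|. The sequence d_n = 42 * 3^(-n) is positive and strictly decreasing (ratio 3^(-1) < 1), so the supremum is d_1 = 42/3 = 14. Hence ||M|| = 14.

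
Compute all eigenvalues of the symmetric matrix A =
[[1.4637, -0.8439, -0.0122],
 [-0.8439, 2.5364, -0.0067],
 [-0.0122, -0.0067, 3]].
sigma(A) ≈ {1, 3} (3 with multiplicity 2)

A is real symmetric, so its spectrum consists of real eigenvalues. Expanding the characteristic polynomial of the displayed matrix gives
  det(λ I - A) = p(λ) = λ^3 + (-7)λ^2 + (15)λ + (-9).
Solving p(λ) = 0 yields eigenvalues ≈ 1, 3, 3. (A is shown rounded to 4 decimals, so these recover the underlying integer eigenvalues to within that precision.)
Verification: the trace of A = 7 equals the sum of eigenvalues 7, and det(A) ≈ 9.0002 matches the eigenvalue product 9.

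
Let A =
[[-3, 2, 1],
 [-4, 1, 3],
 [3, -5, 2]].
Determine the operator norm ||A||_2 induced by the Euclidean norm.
||A||_2 = sqrt((78 + sqrt(1344))/2) ≈ 7.5717 (= sqrt(largest eigenvalue of A^T A))

||A||_2 = sigma_max(A) = sqrt(lambda_max(A^T A)). Form the symmetric matrix M = A^T A =
[[34, -25, -9],
 [-25, 30, -5],
 [-9, -5, 14]].
Its characteristic polynomial (trace, sum of principal 2x2 minors, determinant of M give the coefficients) is
  p(λ) = det(λ I - M) = λ^3 - 78λ^2 + 1185λ.
The constant term is 0, so λ = 0 is a root. Dividing out λ leaves p(λ) = λ(λ^2 - 78λ + 1185). For λ^2 - 78λ + 1185 the discriminant is 1344. It is nonnegative but not a perfect square, so the roots are real and irrational: λ = (78 ± sqrt(1344))/2 ≈ 57.3303, 20.6697.
So the eigenvalues of A^T A are ≈ 0, 20.6697, 57.3303 (all ≥ 0, as they must be for A^T A). The largest is λ_max = (78 + sqrt(1344))/2 ≈ 57.3303, hence ||A||_2 = sqrt(λ_max) = sqrt((78 + sqrt(1344))/2) ≈ 7.5717.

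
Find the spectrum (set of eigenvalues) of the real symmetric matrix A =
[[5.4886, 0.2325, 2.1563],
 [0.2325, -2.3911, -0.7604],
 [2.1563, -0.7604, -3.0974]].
sigma(A) ≈ {-4, -2, 6}

A is real symmetric, so its spectrum consists of real eigenvalues. Expanding the characteristic polynomial of the displayed matrix gives
  det(λ I - A) = p(λ) = λ^3 + (0)λ^2 + (-28)λ + (-47.9988).
Solving p(λ) = 0 yields eigenvalues ≈ -4, -2, 6. (A is shown rounded to 4 decimals, so these recover the underlying integer eigenvalues to within that precision.)
Verification: the trace of A = 0 equals the sum of eigenvalues 0, and det(A) ≈ 47.9988 matches the eigenvalue product 48.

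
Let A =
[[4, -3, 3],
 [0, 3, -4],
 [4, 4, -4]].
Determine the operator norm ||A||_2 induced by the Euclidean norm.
||A||_2 ≈ 8.6834 (= sqrt(largest eigenvalue of A^T A))

||A||_2 = sigma_max(A) = sqrt(lambda_max(A^T A)). Form the symmetric matrix M = A^T A =
[[32, 4, -4],
 [4, 34, -37],
 [-4, -37, 41]].
Its characteristic polynomial (trace, sum of principal 2x2 minors, determinant of M give the coefficients) is
  p(λ) = det(λ I - M) = λ^3 - 107λ^2 + 2393λ - 784.
No integer candidate from the rational root theorem (±divisors of 784) is a root, so the roots are irrational. The cubic discriminant is Δ = 10503605925 > 0, so there are three distinct real roots. p(0) = -784 and p(1) = 1503 have opposite signs, so a root lies in (0, 1); Newton's method refines it to λ ≈ 0.3326. p(31) = 363 and p(32) = -1008 have opposite signs, so a root lies in (31, 32); Newton's method refines it to λ ≈ 31.2666. p(75) = -1309 and p(76) = 2028 have opposite signs, so a root lies in (75, 76); Newton's method refines it to λ ≈ 75.4009. Check (Vieta): the three roots sum to 107, matching tr M = 107.
So the eigenvalues of A^T A are ≈ 0.3326, 31.2666, 75.4009 (all ≥ 0, as they must be for A^T A). The largest is λ_max ≈ 75.4009, hence ||A||_2 = sqrt(λ_max) ≈ 8.6834.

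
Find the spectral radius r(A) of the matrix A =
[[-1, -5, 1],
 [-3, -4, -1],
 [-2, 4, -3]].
r(A) ≈ 6.4808

The eigenvalues of A are the roots of its characteristic polynomial. With M = A (coefficients from the trace, the sum of principal 2x2 minors, and det A):
  p(λ) = det(λ I - M) = λ^3 + 8λ^2 + 10λ + 1.
No integer candidate from the rational root theorem (±divisors of 1) is a root, so the roots are irrational. The cubic discriminant is Δ = 1765 > 0, so there are three distinct real roots. p(-7) = -20 and p(-6) = 13 have opposite signs, so a root lies in (-7, -6); Newton's method refines it to λ ≈ -6.4808. p(-2) = 5 and p(-1) = -2 have opposite signs, so a root lies in (-2, -1); Newton's method refines it to λ ≈ -1.4098. p(-1) = -2 and p(0) = 1 have opposite signs, so a root lies in (-1, 0); Newton's method refines it to λ ≈ -0.1095. Check (Vieta): the three roots sum to -8, matching tr M = -8.
Thus the eigenvalues (to 4 decimals) are -6.4808 (modulus 6.4808); -1.4098 (modulus 1.4098); -0.1095 (modulus 0.1095). The spectral radius is the largest modulus: r(A) ≈ 6.4808. (Cross-check: r(A) ≤ ||A||_2 ≈ 7.8356; equality holds whenever A is normal, though it can also hold for some non-normal A.)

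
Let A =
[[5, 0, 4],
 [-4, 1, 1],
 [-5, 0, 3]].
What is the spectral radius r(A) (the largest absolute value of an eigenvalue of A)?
r(A) = sqrt(35) ≈ 5.9161

The eigenvalues of A are the roots of its characteristic polynomial. With M = A (coefficients from the trace, the sum of principal 2x2 minors, and det A):
  p(λ) = det(λ I - M) = λ^3 - 9λ^2 + 43λ - 35.
By the rational root theorem any rational root is an integer divisor of 35. Testing λ = 1: p(1) = 1 - 9 + 43 - 35 = 0, so λ = 1 is a root. Dividing out (λ - 1) leaves p(λ) = (λ - 1)(λ^2 - 8λ + 35). For λ^2 - 8λ + 35 the discriminant is -76. It is negative, so the roots are the complex-conjugate pair λ = 4 ± (sqrt(76)/2) i ≈ 4 ± 4.3589i. For a conjugate pair the product of the roots equals the constant term, so |λ|^2 = 35 and |λ| = sqrt(35) ≈ 5.9161.
Thus the eigenvalues (to 4 decimals) are 4 ± 4.3589i (modulus 5.9161); 1 (modulus 1). The spectral radius is the largest modulus: r(A) = sqrt(35) ≈ 5.9161. (Cross-check: r(A) ≤ ||A||_2 ≈ 8.1405; equality holds whenever A is normal, though it can also hold for some non-normal A.)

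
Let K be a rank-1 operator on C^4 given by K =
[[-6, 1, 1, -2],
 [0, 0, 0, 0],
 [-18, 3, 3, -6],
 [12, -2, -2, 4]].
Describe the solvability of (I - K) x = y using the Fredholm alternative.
(I - K) is singular (det(I - K) = 0, i.e. 1 ∈ sigma(K)). (I - K) x = y is solvable iff y ⊥ ker((I - K)^*) = span{(-6, 1, 1, -2)}, i.e. iff -6y_1 + y_2 + y_3 - 2y_4 = 0. When solvable, the solutions are x = y + c·(1, 0, 3, -2), c arbitrary (ker(I - K) = span{(1, 0, 3, -2)}, dimension 1).

K has rank 1, so it is an outer product K = u v^T: every row of K is a multiple of one row vector. Reading off the entries, u = (1, 0, 3, -2) and v = (-6, 1, 1, -2) (row i of K equals u_i·v^T). A rank-one matrix u v^T satisfies K u = u (v·u) and kills the (3)-dimensional subspace v^⊥, so its characteristic polynomial is lambda^3 (lambda - v·u) with v·u = tr K = 1. Hence the eigenvalues of I - K are 1 (multiplicity 3) and 1 - (1) = 0, so det(I - K) = 0. (Direct check: I - K =
[[7, -1, -1, 2],
 [0, 1, 0, 0],
 [18, -3, -2, 6],
 [-12, 2, 2, -3]]
has determinant 0.) So 1 is an eigenvalue of K and (I - K) is not invertible. The finite-dimensional Fredholm alternative says: either (I - K) is invertible, or ker(I - K) ≠ {0} and then range(I - K) = ker((I - K)^*)^⊥, with dim ker(I - K) = dim ker((I - K)^*). We are in the second case, so we need both kernels. Kernel of I - K: (I - K) u = u - u (v·u) = u - u = 0, so ker(I - K) = span{u} = span{(1, 0, 3, -2)} (it is exactly 1-dimensional because rank(I - K) = 3). Kernel of the adjoint: K is real, so (I - K)^* = I - K^T = I - v u^T, and (I - v u^T) v = v - v (u·v) = 0; hence ker((I - K)^*) = span{v} = span{(-6, 1, 1, -2)}. Therefore (I - K) x = y is solvable iff <y, v> = 0, i.e. iff -6y_1 + y_2 + y_3 - 2y_4 = 0. When this holds, K y = u (v·y) = 0, so (I - K) y = y and x = y is a particular solution; the full solution set is the line x = y + c·u = y + c·(1, 0, 3, -2), c ∈ C.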